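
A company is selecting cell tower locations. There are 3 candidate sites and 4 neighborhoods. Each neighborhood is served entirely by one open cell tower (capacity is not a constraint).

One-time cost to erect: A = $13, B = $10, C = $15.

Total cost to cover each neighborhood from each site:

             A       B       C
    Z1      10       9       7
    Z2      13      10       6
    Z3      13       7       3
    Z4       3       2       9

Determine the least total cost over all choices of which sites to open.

For any fixed open set, each neighborhood goes to its cheapest open site; total = fixed + service.
{B}: Z1→B 9, Z2→B 10, Z3→B 7, Z4→B 2. Service 28; fixed 10; total 38.
{C}: service 25 + fixed 15 = 40
{B, C}: service 18 + fixed 25 = 43
{A, B, C}: service 18 + fixed 38 = 56
No other subset beats 38.

Minimum total cost: 38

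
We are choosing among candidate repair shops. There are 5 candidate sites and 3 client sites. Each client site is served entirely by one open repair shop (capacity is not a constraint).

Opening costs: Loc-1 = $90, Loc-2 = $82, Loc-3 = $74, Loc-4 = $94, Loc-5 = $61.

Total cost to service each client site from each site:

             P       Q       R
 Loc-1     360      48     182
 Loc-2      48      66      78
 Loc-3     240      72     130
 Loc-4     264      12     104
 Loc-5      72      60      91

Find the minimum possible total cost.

For any fixed open set, each client site goes to its cheapest open site; total = fixed + service.
{Loc-2}: P→Loc-2 48, Q→Loc-2 66, R→Loc-2 78. Service 192; fixed 82; total 274.
{Loc-5}: service 223 + fixed 61 = 284
{Loc-2, Loc-4}: P→Loc-2 48, Q→Loc-4 12, R→Loc-2 78. Service 138; fixed 176; total 314.
{Loc-1, Loc-2, Loc-3, Loc-4, Loc-5}: P→Loc-2 48, Q→Loc-4 12, R→Loc-2 78. Service 138; fixed 401; total 539.
No other subset beats 274.

Minimum total cost: 274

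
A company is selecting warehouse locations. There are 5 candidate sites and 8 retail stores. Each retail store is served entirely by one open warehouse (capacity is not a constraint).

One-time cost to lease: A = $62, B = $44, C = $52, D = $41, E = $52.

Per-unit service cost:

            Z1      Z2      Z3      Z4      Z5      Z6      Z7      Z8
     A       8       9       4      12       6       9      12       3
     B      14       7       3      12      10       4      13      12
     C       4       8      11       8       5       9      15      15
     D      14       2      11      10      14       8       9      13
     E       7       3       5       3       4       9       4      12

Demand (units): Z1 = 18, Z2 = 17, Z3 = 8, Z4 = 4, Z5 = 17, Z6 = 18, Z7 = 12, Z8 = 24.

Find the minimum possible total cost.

For any fixed open set, each retail store goes to its cheapest open site; total = fixed + service.
{A, B, C, E}: Z1→C 4·18=72, Z2→E 3·17=51, Z3→B 3·8=24, Z4→E 3·4=12, Z5→E 4·17=68, Z6→B 4·18=72, Z7→E 4·12=48, Z8→A 3·24=72. Service 419; fixed 210; total 629.
{A, B, E}: Z1→E 7·18=126, Z2→E 3·17=51, Z3→B 3·8=24, Z4→E 3·4=12, Z5→E 4·17=68, Z6→B 4·18=72, Z7→E 4·12=48, Z8→A 3·24=72. Service 473; fixed 158; total 631.
{A, B, C, D, E}: Z1→C 4·18=72, Z2→D 2·17=34, Z3→B 3·8=24, Z4→E 3·4=12, Z5→E 4·17=68, Z6→B 4·18=72, Z7→E 4·12=48, Z8→A 3·24=72. Service 402; fixed 251; total 653.
{D}: Z1→D 14·18=252, Z2→D 2·17=34, Z3→D 11·8=88, Z4→D 10·4=40, Z5→D 14·17=238, Z6→D 8·18=144, Z7→D 9·12=108, Z8→D 13·24=312. Service 1216; fixed 41; total 1257.
No other subset beats 629.

Minimum total cost: 629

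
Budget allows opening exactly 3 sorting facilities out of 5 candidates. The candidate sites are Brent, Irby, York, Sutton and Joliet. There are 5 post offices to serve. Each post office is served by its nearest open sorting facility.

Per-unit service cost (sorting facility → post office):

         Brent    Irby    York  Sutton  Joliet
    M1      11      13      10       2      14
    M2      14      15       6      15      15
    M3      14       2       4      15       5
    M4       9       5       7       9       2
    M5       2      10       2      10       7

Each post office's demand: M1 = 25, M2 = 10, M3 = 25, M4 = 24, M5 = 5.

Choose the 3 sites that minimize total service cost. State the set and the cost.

Choose York, Sutton and Joliet; total service cost 268.

With exactly 3 open, each post office uses its cheapest among the chosen.
{York, Sutton, Joliet}: M1→Sutton 2·25=50, M2→York 6·10=60, M3→York 4·25=100, M4→Joliet 2·24=48, M5→York 2·5=10. Service cost 268.
{Irby, York, Sutton}: service cost 290
{Irby, Sutton, Joliet}: service cost 333
Among all 10 size-3 choices, {York, Sutton, Joliet} is lowest.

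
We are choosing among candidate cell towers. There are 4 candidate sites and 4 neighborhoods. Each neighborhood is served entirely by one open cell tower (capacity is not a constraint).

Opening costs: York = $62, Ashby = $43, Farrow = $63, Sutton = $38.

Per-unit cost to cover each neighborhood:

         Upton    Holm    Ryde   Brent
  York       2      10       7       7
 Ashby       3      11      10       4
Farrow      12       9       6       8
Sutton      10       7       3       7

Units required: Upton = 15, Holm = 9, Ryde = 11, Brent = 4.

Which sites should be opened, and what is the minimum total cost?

For any fixed open set, each neighborhood goes to its cheapest open site; total = fixed + service.
{Ashby, Sutton}: Upton→Ashby 3·15=45, Holm→Sutton 7·9=63, Ryde→Sutton 3·11=33, Brent→Ashby 4·4=16. Service 157; fixed 81; total 238.
{York, Sutton}: service 154 + fixed 100 = 254
{York, Ashby, Sutton}: service 142 + fixed 143 = 285
{York, Ashby, Farrow, Sutton}: service 142 + fixed 206 = 348
No other subset beats 238.

Open Ashby and Sutton; minimum total cost 238.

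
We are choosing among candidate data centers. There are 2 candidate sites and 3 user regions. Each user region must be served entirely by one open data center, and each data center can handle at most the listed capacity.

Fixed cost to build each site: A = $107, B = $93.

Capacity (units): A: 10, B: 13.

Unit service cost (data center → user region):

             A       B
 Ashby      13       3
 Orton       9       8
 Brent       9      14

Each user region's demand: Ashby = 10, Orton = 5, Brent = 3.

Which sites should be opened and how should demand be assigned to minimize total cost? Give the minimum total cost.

Minimum total cost: 302

Open {A, B}: Ashby→B 3·10=30, Orton→A 9·5=45, Brent→A 9·3=27.
Loads: A carries 8/10, B carries 10/13. Service 102; fixed 200; total 302.
Next best feasible plan costs 317.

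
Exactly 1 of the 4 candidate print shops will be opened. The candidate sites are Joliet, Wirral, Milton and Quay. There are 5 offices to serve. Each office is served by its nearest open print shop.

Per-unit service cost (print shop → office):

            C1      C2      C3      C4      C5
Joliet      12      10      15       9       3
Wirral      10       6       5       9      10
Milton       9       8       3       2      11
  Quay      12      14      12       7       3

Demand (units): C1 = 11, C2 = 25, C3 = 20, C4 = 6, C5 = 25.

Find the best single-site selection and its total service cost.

Choose Milton only; total service cost 646.

With exactly 1 open, each office uses its cheapest among the chosen.
{Milton}: C1→Milton 9·11=99, C2→Milton 8·25=200, C3→Milton 3·20=60, C4→Milton 2·6=12, C5→Milton 11·25=275. Service cost 646.
{Wirral}: service cost 664
{Joliet}: service cost 811
Among all 4 size-1 choices, {Milton} is lowest.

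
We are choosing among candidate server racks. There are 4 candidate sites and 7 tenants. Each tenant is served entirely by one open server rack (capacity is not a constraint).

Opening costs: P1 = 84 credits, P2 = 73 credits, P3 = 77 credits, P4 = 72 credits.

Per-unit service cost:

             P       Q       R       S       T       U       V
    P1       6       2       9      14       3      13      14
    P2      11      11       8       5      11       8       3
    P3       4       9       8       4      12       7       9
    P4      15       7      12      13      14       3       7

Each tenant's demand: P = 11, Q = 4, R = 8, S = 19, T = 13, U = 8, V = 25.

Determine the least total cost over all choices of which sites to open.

Minimum total cost: 568

For any fixed open set, each tenant goes to its cheapest open site; total = fixed + service.
{P1, P2}: P→P1 6·11=66, Q→P1 2·4=8, R→P2 8·8=64, S→P2 5·19=95, T→P1 3·13=39, U→P2 8·8=64, V→P2 3·25=75. Service 411; fixed 157; total 568.
{P1, P2, P3}: P→P3 4·11=44, Q→P1 2·4=8, R→P2 8·8=64, S→P3 4·19=76, T→P1 3·13=39, U→P3 7·8=56, V→P2 3·25=75. Service 362; fixed 234; total 596.
{P1, P2, P4}: service 371 + fixed 229 = 600
{P1, P2, P3, P4}: P→P3 4·11=44, Q→P1 2·4=8, R→P2 8·8=64, S→P3 4·19=76, T→P1 3·13=39, U→P4 3·8=24, V→P2 3·25=75. Service 330; fixed 306; total 636.
No other subset beats 568.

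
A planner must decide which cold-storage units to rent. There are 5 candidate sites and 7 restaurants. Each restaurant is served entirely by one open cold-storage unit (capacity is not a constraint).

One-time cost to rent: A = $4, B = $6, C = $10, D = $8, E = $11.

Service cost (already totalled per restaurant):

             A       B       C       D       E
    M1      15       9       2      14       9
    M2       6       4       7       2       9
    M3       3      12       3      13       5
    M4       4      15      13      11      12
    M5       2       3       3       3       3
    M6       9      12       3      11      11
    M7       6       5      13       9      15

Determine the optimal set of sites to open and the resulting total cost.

For any fixed open set, each restaurant goes to its cheapest open site; total = fixed + service.
{A, C}: M1→C 2, M2→A 6, M3→A 3, M4→A 4, M5→A 2, M6→C 3, M7→A 6. Service 26; fixed 14; total 40.
{A, B, C}: service 23 + fixed 20 = 43
{A, C, D}: M1→C 2, M2→D 2, M3→A 3, M4→A 4, M5→A 2, M6→C 3, M7→A 6. Service 22; fixed 22; total 44.
{A, B, C, D, E}: service 21 + fixed 39 = 60
No other subset beats 40.

Open A and C; minimum total cost 40.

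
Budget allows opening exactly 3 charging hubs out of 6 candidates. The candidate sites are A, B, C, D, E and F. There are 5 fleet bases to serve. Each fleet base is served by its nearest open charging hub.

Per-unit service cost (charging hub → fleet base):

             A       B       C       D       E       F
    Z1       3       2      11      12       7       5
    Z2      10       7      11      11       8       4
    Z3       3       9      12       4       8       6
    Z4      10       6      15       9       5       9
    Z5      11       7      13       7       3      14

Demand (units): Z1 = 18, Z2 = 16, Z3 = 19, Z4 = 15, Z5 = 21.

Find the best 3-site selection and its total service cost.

With exactly 3 open, each fleet base uses its cheapest among the chosen.
{A, E, F}: Z1→A 3·18=54, Z2→F 4·16=64, Z3→A 3·19=57, Z4→E 5·15=75, Z5→E 3·21=63. Service cost 313.
{A, B, E}: service cost 343
{B, E, F}: service cost 352
Among all 20 size-3 choices, {A, E, F} is lowest.

Choose A, E and F; total service cost 313.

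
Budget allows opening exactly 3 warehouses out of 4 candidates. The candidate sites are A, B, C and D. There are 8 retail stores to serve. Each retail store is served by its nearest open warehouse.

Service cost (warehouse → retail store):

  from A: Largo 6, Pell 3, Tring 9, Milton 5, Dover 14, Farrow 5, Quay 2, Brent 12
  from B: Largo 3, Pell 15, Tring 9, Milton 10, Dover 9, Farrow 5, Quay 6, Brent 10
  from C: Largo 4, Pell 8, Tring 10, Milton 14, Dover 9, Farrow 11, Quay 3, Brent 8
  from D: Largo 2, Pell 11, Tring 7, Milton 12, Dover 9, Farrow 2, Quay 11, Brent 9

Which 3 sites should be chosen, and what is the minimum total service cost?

Choose A, C and D; total service cost 38.

With exactly 3 open, each retail store uses its cheapest among the chosen.
{A, C, D}: Largo→D 2, Pell→A 3, Tring→D 7, Milton→A 5, Dover→C 9, Farrow→D 2, Quay→A 2, Brent→C 8. Service cost 38.
{A, B, D}: service cost 39
{A, B, C}: service cost 44
Among all 4 size-3 choices, {A, C, D} is lowest.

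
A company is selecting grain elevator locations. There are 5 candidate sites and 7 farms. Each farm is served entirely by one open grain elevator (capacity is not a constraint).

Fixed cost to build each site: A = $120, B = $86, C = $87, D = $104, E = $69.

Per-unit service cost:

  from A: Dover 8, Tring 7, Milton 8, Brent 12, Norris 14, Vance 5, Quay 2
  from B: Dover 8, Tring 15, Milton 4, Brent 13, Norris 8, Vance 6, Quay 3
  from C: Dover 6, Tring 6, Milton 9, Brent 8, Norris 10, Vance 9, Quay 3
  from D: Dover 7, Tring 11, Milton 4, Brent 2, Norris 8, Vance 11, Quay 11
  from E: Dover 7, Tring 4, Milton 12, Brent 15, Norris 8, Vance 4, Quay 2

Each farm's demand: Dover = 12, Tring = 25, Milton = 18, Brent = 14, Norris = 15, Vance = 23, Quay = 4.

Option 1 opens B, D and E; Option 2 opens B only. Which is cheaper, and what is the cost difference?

Option 1 is cheaper by 318.

Option 1: {B, D, E}: Dover→D 7·12=84, Tring→E 4·25=100, Milton→B 4·18=72, Brent→D 2·14=28, Norris→B 8·15=120, Vance→E 4·23=92, Quay→E 2·4=8. Service 504; fixed 259; total 763.
Option 2: {B}: Dover→B 8·12=96, Tring→B 15·25=375, Milton→B 4·18=72, Brent→B 13·14=182, Norris→B 8·15=120, Vance→B 6·23=138, Quay→B 3·4=12. Service 995; fixed 86; total 1081.
Difference: |763 − 1081| = 318.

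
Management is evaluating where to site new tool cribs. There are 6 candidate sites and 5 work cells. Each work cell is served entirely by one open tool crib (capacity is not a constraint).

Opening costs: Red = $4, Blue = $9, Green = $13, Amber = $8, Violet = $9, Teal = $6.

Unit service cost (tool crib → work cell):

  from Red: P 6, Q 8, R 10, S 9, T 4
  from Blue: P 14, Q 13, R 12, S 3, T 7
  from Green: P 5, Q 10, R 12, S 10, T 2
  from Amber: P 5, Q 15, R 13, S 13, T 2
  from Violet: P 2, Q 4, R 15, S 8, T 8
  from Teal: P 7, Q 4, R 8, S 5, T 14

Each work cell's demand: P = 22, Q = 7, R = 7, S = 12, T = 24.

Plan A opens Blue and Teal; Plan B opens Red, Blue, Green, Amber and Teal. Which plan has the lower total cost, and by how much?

Plan A: {Blue, Teal}: P→Teal 7·22=154, Q→Teal 4·7=28, R→Teal 8·7=56, S→Blue 3·12=36, T→Blue 7·24=168. Service 442; fixed 15; total 457.
Plan B: {Red, Blue, Green, Amber, Teal}: P→Green 5·22=110, Q→Teal 4·7=28, R→Teal 8·7=56, S→Blue 3·12=36, T→Green 2·24=48. Service 278; fixed 40; total 318.
Difference: |457 − 318| = 139.

Plan B is cheaper by 139.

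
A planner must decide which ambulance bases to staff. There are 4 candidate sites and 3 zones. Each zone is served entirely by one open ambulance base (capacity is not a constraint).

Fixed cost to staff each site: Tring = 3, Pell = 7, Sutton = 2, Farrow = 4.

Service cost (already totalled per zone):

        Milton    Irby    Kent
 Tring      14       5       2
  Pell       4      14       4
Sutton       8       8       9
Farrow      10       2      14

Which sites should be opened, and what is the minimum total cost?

Open Tring and Sutton; minimum total cost 20.

For any fixed open set, each zone goes to its cheapest open site; total = fixed + service.
{Tring, Sutton}: Milton→Sutton 8, Irby→Tring 5, Kent→Tring 2. Service 15; fixed 5; total 20.
{Tring, Pell}: service 11 + fixed 10 = 21
{Tring, Sutton, Farrow}: service 12 + fixed 9 = 21
{Tring, Pell, Sutton, Farrow}: Milton→Pell 4, Irby→Farrow 2, Kent→Tring 2. Service 8; fixed 16; total 24.
No other subset beats 20.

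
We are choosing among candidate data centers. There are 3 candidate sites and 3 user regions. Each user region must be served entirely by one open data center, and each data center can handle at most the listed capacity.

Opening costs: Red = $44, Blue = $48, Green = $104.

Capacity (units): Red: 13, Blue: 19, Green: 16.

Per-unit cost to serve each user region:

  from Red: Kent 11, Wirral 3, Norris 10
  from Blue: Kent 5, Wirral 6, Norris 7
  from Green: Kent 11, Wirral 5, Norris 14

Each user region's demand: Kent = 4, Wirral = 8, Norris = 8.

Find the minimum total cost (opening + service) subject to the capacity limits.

Open {Red, Blue}: Kent→Blue 5·4=20, Wirral→Red 3·8=24, Norris→Blue 7·8=56.
Loads: Red carries 8/13, Blue carries 12/19. Service 100; fixed 92; total 192.
Next best feasible plan costs 216.

Minimum total cost: 192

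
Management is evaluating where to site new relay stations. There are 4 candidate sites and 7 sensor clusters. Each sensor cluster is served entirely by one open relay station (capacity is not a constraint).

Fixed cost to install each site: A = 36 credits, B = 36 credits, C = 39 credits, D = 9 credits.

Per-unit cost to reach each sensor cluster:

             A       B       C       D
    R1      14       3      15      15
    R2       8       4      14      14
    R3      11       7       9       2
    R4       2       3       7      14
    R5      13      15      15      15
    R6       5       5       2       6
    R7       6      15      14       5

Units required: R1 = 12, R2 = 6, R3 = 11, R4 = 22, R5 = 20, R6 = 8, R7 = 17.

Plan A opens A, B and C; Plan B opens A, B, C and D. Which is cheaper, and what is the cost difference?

Plan A: {A, B, C}: R1→B 3·12=36, R2→B 4·6=24, R3→B 7·11=77, R4→A 2·22=44, R5→A 13·20=260, R6→C 2·8=16, R7→A 6·17=102. Service 559; fixed 111; total 670.
Plan B: {A, B, C, D}: R1→B 3·12=36, R2→B 4·6=24, R3→D 2·11=22, R4→A 2·22=44, R5→A 13·20=260, R6→C 2·8=16, R7→D 5·17=85. Service 487; fixed 120; total 607.
Difference: |670 − 607| = 63.

Plan B is cheaper by 63.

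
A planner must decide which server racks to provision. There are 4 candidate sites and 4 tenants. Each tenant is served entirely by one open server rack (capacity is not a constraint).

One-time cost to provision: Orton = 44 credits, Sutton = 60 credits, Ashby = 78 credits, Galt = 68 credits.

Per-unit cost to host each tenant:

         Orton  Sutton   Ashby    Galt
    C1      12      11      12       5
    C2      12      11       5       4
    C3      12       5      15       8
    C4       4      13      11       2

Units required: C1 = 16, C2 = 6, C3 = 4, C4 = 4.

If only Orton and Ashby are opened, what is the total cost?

Each tenant is assigned to its cheapest site among the open ones.
{Orton, Ashby}: C1→Orton 12·16=192, C2→Ashby 5·6=30, C3→Orton 12·4=48, C4→Orton 4·4=16. Service 286; fixed 122; total 408.

Total cost: 408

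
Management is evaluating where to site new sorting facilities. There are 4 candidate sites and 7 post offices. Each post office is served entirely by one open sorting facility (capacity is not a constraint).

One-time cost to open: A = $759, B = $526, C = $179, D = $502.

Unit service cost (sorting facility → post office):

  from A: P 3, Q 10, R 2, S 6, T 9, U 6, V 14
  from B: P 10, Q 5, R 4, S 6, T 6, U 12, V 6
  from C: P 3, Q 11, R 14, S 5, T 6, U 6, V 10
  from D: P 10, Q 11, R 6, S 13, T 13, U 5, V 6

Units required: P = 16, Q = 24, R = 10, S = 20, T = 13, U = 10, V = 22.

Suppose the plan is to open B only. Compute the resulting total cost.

Each post office is assigned to its cheapest site among the open ones.
{B}: P→B 10·16=160, Q→B 5·24=120, R→B 4·10=40, S→B 6·20=120, T→B 6·13=78, U→B 12·10=120, V→B 6·22=132. Service 770; fixed 526; total 1296.

Total cost: 1296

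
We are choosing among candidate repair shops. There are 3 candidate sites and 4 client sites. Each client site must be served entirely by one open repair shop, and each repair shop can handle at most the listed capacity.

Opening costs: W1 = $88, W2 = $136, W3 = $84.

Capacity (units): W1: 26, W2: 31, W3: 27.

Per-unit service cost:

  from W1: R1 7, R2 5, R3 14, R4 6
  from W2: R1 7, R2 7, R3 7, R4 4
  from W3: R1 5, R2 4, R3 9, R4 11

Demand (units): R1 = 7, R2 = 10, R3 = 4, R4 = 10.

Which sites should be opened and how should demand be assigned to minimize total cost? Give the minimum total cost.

Open {W2}: R1→W2 7·7=49, R2→W2 7·10=70, R3→W2 7·4=28, R4→W2 4·10=40.
Loads: W2 carries 31/31. Service 187; fixed 136; total 323.
Next best feasible plan costs 343.

Minimum total cost: 323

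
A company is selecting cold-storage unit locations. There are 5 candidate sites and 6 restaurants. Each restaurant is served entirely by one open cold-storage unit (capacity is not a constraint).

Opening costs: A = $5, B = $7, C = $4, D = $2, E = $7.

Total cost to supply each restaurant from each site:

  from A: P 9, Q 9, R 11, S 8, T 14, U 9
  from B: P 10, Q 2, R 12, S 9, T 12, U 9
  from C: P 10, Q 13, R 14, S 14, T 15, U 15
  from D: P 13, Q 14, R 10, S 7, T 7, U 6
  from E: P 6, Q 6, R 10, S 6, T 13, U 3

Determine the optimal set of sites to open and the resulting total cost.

Open D and E; minimum total cost 47.

For any fixed open set, each restaurant goes to its cheapest open site; total = fixed + service.
{D, E}: P→E 6, Q→E 6, R→D 10, S→E 6, T→D 7, U→E 3. Service 38; fixed 9; total 47.
{B, D, E}: P→E 6, Q→B 2, R→D 10, S→E 6, T→D 7, U→E 3. Service 34; fixed 16; total 50.
{B, D}: P→B 10, Q→B 2, R→D 10, S→D 7, T→D 7, U→D 6. Service 42; fixed 9; total 51.
{A, B, C, D, E}: P→E 6, Q→B 2, R→D 10, S→E 6, T→D 7, U→E 3. Service 34; fixed 25; total 59.
No other subset beats 47.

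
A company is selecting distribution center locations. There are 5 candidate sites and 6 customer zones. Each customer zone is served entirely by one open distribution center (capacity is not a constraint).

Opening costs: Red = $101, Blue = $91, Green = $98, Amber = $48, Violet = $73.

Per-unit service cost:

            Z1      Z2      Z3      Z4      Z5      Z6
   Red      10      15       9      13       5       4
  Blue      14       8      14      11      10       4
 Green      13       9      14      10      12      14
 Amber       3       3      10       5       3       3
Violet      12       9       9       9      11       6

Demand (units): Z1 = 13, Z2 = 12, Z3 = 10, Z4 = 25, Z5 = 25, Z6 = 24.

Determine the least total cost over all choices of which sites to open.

For any fixed open set, each customer zone goes to its cheapest open site; total = fixed + service.
{Amber}: Z1→Amber 3·13=39, Z2→Amber 3·12=36, Z3→Amber 10·10=100, Z4→Amber 5·25=125, Z5→Amber 3·25=75, Z6→Amber 3·24=72. Service 447; fixed 48; total 495.
{Amber, Violet}: service 437 + fixed 121 = 558
{Red, Amber}: Z1→Amber 3·13=39, Z2→Amber 3·12=36, Z3→Red 9·10=90, Z4→Amber 5·25=125, Z5→Amber 3·25=75, Z6→Amber 3·24=72. Service 437; fixed 149; total 586.
{Red, Blue, Green, Amber, Violet}: Z1→Amber 3·13=39, Z2→Amber 3·12=36, Z3→Red 9·10=90, Z4→Amber 5·25=125, Z5→Amber 3·25=75, Z6→Amber 3·24=72. Service 437; fixed 411; total 848.
No other subset beats 495.

Minimum total cost: 495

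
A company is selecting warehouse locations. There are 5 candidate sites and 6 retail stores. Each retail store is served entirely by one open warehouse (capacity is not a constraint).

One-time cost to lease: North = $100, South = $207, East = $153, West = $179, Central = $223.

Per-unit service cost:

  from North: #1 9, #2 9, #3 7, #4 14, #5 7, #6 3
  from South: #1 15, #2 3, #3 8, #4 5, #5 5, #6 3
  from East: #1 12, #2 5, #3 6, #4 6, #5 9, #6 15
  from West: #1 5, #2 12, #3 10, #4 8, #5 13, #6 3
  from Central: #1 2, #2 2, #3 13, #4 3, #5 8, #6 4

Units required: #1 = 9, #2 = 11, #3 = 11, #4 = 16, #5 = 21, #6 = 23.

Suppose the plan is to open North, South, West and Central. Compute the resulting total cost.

Total cost: 1048

Each retail store is assigned to its cheapest site among the open ones.
{North, South, West, Central}: #1→Central 2·9=18, #2→Central 2·11=22, #3→North 7·11=77, #4→Central 3·16=48, #5→South 5·21=105, #6→North 3·23=69. Service 339; fixed 709; total 1048.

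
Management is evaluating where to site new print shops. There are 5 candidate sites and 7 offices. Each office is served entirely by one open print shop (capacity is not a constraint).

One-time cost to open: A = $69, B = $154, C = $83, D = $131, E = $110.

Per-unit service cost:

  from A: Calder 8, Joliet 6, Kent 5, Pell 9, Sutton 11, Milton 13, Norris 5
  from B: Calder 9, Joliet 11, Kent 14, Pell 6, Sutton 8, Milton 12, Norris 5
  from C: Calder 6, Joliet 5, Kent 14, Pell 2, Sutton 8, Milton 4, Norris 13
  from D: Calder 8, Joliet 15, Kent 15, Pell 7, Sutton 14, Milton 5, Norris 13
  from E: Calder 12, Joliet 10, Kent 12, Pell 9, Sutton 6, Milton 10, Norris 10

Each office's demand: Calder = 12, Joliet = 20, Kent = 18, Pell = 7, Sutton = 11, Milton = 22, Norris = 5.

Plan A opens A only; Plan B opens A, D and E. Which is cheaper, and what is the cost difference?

Plan A: {A}: Calder→A 8·12=96, Joliet→A 6·20=120, Kent→A 5·18=90, Pell→A 9·7=63, Sutton→A 11·11=121, Milton→A 13·22=286, Norris→A 5·5=25. Service 801; fixed 69; total 870.
Plan B: {A, D, E}: Calder→A 8·12=96, Joliet→A 6·20=120, Kent→A 5·18=90, Pell→D 7·7=49, Sutton→E 6·11=66, Milton→D 5·22=110, Norris→A 5·5=25. Service 556; fixed 310; total 866.
Difference: |870 − 866| = 4.

Plan B is cheaper by 4.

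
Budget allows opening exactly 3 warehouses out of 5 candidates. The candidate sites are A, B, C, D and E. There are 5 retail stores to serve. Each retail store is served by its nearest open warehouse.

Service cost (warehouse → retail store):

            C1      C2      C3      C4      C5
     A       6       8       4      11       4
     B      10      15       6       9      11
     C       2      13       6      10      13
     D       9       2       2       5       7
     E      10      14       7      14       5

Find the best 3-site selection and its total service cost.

Choose A, C and D; total service cost 15.

With exactly 3 open, each retail store uses its cheapest among the chosen.
{A, C, D}: C1→C 2, C2→D 2, C3→D 2, C4→D 5, C5→A 4. Service cost 15.
{C, D, E}: service cost 16
{B, C, D}: service cost 18
Among all 10 size-3 choices, {A, C, D} is lowest.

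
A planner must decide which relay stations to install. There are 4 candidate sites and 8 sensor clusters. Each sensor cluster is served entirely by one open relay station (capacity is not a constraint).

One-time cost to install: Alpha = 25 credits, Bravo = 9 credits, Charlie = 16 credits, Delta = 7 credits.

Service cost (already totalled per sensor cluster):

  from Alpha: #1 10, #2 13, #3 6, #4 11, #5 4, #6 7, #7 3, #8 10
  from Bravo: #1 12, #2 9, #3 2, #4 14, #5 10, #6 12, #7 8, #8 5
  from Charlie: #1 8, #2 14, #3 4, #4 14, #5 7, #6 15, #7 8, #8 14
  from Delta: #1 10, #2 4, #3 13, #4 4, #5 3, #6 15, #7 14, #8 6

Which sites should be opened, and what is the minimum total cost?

Open Bravo and Delta; minimum total cost 64.

For any fixed open set, each sensor cluster goes to its cheapest open site; total = fixed + service.
{Bravo, Delta}: #1→Delta 10, #2→Delta 4, #3→Bravo 2, #4→Delta 4, #5→Delta 3, #6→Bravo 12, #7→Bravo 8, #8→Bravo 5. Service 48; fixed 16; total 64.
{Alpha, Delta}: service 43 + fixed 32 = 75
{Charlie, Delta}: service 52 + fixed 23 = 75
{Alpha, Bravo, Charlie, Delta}: #1→Charlie 8, #2→Delta 4, #3→Bravo 2, #4→Delta 4, #5→Delta 3, #6→Alpha 7, #7→Alpha 3, #8→Bravo 5. Service 36; fixed 57; total 93.
No other subset beats 64.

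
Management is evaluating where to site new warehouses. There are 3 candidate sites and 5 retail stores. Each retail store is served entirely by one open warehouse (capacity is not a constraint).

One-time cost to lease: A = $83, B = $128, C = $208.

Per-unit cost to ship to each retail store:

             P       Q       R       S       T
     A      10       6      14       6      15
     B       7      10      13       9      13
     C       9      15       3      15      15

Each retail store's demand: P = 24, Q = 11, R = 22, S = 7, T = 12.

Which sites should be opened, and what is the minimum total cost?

For any fixed open set, each retail store goes to its cheapest open site; total = fixed + service.
{A, C}: P→C 9·24=216, Q→A 6·11=66, R→C 3·22=66, S→A 6·7=42, T→A 15·12=180. Service 570; fixed 291; total 861.
{B, C}: P→B 7·24=168, Q→B 10·11=110, R→C 3·22=66, S→B 9·7=63, T→B 13·12=156. Service 563; fixed 336; total 899.
{B}: service 783 + fixed 128 = 911
{A, B, C}: service 498 + fixed 419 = 917
No other subset beats 861.

Open A and C; minimum total cost 861.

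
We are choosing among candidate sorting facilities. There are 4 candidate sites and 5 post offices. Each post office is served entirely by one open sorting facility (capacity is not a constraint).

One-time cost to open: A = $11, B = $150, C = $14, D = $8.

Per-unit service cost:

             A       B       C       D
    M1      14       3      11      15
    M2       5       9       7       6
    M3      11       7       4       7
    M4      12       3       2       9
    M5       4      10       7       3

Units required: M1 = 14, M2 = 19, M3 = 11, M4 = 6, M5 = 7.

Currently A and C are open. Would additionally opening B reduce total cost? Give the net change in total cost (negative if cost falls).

Current service cost with {A, C}: 333.
Adding B: each post office re-picks its cheapest; new service cost 221, saving 112.
Extra fixed cost: 150. Net change = 150 − 112 = 38.
(Totals: 358 → 396.)

No — net change +38 (cost rises by 38).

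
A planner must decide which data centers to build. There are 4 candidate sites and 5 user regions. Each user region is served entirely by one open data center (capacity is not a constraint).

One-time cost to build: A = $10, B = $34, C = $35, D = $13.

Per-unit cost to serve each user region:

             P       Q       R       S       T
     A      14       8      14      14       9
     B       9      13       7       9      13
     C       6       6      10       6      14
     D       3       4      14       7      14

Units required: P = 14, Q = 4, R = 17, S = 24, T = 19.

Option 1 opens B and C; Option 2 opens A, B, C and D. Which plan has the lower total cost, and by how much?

Option 1: {B, C}: P→C 6·14=84, Q→C 6·4=24, R→B 7·17=119, S→C 6·24=144, T→B 13·19=247. Service 618; fixed 69; total 687.
Option 2: {A, B, C, D}: P→D 3·14=42, Q→D 4·4=16, R→B 7·17=119, S→C 6·24=144, T→A 9·19=171. Service 492; fixed 92; total 584.
Difference: |687 − 584| = 103.

Option 2 is cheaper by 103.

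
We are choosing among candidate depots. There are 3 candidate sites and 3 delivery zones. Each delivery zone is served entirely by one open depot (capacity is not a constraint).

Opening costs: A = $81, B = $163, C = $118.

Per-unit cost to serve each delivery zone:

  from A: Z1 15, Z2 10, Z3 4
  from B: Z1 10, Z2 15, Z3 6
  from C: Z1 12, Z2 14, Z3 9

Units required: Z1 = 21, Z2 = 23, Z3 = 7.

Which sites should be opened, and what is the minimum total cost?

For any fixed open set, each delivery zone goes to its cheapest open site; total = fixed + service.
{A}: Z1→A 15·21=315, Z2→A 10·23=230, Z3→A 4·7=28. Service 573; fixed 81; total 654.
{A, C}: service 510 + fixed 199 = 709
{A, B}: service 468 + fixed 244 = 712
{A, B, C}: service 468 + fixed 362 = 830
(All 7 nonempty subsets were checked; A only is lowest.)

Open A only; minimum total cost 654.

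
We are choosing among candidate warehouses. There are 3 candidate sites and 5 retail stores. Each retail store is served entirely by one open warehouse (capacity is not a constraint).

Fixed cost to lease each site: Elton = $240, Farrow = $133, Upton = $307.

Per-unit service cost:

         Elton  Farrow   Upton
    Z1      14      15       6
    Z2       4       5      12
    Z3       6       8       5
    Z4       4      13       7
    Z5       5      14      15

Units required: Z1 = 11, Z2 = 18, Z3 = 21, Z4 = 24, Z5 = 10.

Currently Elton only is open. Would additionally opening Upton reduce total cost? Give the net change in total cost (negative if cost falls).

No — net change +198 (cost rises by 198).

Current service cost with {Elton}: 498.
Adding Upton: each retail store re-picks its cheapest; new service cost 389, saving 109.
Extra fixed cost: 307. Net change = 307 − 109 = 198.
(Totals: 738 → 936.)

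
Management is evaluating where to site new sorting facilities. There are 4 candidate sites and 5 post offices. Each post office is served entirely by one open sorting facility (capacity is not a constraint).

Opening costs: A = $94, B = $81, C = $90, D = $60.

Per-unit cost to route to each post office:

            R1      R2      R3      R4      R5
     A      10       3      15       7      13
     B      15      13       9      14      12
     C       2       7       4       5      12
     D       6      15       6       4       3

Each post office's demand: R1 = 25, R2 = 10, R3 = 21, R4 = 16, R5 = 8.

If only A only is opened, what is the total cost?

Each post office is assigned to its cheapest site among the open ones.
{A}: R1→A 10·25=250, R2→A 3·10=30, R3→A 15·21=315, R4→A 7·16=112, R5→A 13·8=104. Service 811; fixed 94; total 905.

Total cost: 905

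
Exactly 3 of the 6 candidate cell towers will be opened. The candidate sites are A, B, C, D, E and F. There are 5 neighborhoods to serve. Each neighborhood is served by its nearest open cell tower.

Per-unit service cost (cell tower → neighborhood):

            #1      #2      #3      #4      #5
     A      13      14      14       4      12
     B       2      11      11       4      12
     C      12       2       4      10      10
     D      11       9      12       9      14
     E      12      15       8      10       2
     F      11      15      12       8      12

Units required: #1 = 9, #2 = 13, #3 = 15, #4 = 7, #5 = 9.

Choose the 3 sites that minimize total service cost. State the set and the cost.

Choose B, C and E; total service cost 150.

With exactly 3 open, each neighborhood uses its cheapest among the chosen.
{B, C, E}: #1→B 2·9=18, #2→C 2·13=26, #3→C 4·15=60, #4→B 4·7=28, #5→E 2·9=18. Service cost 150.
{A, B, C}: service cost 222
{B, C, D}: service cost 222
Among all 20 size-3 choices, {B, C, E} is lowest.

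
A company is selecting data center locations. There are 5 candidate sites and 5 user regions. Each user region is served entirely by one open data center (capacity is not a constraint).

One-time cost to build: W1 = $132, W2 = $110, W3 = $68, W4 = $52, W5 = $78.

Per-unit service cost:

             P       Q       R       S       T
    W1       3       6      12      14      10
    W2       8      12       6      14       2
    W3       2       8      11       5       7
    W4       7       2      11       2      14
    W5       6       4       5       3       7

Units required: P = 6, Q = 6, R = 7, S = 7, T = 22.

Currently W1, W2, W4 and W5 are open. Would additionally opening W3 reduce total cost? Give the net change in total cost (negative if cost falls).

Current service cost with {W1, W2, W4, W5}: 123.
Adding W3: each user region re-picks its cheapest; new service cost 117, saving 6.
Extra fixed cost: 68. Net change = 68 − 6 = 62.
(Totals: 495 → 557.)

No — net change +62 (cost rises by 62).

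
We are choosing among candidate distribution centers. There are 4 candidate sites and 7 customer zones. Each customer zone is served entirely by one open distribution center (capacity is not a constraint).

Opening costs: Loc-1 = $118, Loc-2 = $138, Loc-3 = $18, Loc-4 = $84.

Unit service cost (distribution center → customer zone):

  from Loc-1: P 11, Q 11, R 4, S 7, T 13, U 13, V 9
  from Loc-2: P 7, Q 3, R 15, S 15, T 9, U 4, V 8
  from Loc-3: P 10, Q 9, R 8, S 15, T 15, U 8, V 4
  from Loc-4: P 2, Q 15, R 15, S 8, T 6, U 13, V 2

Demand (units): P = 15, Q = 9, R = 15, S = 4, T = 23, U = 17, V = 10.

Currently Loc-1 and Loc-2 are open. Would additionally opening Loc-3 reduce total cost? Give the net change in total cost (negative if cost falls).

Current service cost with {Loc-1, Loc-2}: 575.
Adding Loc-3: each customer zone re-picks its cheapest; new service cost 535, saving 40.
Extra fixed cost: 18. Net change = 18 − 40 = -22.
(Totals: 831 → 809.)

Yes — net change −22 (cost falls by 22).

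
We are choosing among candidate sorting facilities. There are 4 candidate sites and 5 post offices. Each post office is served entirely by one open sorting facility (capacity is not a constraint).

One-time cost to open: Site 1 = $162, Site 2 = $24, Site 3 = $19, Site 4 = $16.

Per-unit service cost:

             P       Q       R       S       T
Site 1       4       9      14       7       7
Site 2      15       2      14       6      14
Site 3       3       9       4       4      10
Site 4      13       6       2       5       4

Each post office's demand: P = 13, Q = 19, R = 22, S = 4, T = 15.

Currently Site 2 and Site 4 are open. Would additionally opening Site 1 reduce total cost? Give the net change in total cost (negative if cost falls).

Current service cost with {Site 2, Site 4}: 331.
Adding Site 1: each post office re-picks its cheapest; new service cost 214, saving 117.
Extra fixed cost: 162. Net change = 162 − 117 = 45.
(Totals: 371 → 416.)

No — net change +45 (cost rises by 45).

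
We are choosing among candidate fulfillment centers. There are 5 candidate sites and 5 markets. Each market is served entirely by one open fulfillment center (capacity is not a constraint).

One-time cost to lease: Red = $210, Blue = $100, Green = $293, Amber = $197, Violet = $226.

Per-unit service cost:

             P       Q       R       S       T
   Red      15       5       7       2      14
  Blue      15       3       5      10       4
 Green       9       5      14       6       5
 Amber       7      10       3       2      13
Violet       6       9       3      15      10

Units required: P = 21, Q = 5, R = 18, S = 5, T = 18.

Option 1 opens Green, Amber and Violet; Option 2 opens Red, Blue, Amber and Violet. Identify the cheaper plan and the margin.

Option 2 is cheaper by 11.

Option 1: {Green, Amber, Violet}: P→Violet 6·21=126, Q→Green 5·5=25, R→Amber 3·18=54, S→Amber 2·5=10, T→Green 5·18=90. Service 305; fixed 716; total 1021.
Option 2: {Red, Blue, Amber, Violet}: P→Violet 6·21=126, Q→Blue 3·5=15, R→Amber 3·18=54, S→Red 2·5=10, T→Blue 4·18=72. Service 277; fixed 733; total 1010.
Difference: |1021 − 1010| = 11.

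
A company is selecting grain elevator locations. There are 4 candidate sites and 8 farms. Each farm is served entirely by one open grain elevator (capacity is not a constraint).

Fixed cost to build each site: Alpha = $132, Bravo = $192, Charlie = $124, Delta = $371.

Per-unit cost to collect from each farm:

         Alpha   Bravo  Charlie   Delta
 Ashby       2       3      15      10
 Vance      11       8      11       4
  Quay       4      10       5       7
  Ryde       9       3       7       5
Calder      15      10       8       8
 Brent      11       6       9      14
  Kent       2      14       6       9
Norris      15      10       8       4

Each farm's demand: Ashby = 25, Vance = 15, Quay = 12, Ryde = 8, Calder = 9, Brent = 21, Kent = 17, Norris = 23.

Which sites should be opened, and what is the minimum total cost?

Open Alpha and Bravo; minimum total cost 1046.

For any fixed open set, each farm goes to its cheapest open site; total = fixed + service.
{Alpha, Bravo}: Ashby→Alpha 2·25=50, Vance→Bravo 8·15=120, Quay→Alpha 4·12=48, Ryde→Bravo 3·8=24, Calder→Bravo 10·9=90, Brent→Bravo 6·21=126, Kent→Alpha 2·17=34, Norris→Bravo 10·23=230. Service 722; fixed 324; total 1046.
{Alpha, Charlie}: Ashby→Alpha 2·25=50, Vance→Alpha 11·15=165, Quay→Alpha 4·12=48, Ryde→Charlie 7·8=56, Calder→Charlie 8·9=72, Brent→Charlie 9·21=189, Kent→Alpha 2·17=34, Norris→Charlie 8·23=184. Service 798; fixed 256; total 1054.
{Bravo, Charlie}: Ashby→Bravo 3·25=75, Vance→Bravo 8·15=120, Quay→Charlie 5·12=60, Ryde→Bravo 3·8=24, Calder→Charlie 8·9=72, Brent→Bravo 6·21=126, Kent→Charlie 6·17=102, Norris→Charlie 8·23=184. Service 763; fixed 316; total 1079.
{Alpha, Bravo, Charlie, Delta}: service 506 + fixed 819 = 1325
No other subset beats 1046.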